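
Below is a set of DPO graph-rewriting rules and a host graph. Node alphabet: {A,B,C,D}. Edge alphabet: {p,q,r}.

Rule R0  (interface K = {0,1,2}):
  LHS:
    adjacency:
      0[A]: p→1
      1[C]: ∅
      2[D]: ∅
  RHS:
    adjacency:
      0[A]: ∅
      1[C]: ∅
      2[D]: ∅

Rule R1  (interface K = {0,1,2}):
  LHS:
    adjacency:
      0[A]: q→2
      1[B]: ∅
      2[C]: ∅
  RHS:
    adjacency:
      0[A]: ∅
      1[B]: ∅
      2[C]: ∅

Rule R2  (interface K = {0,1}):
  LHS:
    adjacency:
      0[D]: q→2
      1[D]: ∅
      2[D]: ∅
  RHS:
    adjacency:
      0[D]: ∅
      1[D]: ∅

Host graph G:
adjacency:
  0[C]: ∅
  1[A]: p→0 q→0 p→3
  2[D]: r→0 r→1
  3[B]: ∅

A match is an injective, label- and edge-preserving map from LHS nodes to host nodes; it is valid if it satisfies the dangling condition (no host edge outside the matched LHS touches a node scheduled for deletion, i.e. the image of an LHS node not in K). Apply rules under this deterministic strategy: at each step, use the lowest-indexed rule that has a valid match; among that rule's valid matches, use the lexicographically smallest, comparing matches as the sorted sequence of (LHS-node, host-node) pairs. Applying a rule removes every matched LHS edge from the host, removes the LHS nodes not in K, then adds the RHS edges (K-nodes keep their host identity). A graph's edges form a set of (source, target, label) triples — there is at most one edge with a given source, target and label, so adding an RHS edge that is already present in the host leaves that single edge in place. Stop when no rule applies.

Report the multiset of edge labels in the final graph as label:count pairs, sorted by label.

Answer: p:1 r:2

Rewrite trace:
start.  V:4 E:5  edges: 1-p->0 1-q->0 1-p->3 2-r->0 2-r->1
1. fire R0 via {0↦1, 1↦0, 2↦2}  →  V:4 E:4  edges: 1-q->0 1-p->3 2-r->0 2-r->1
2. fire R1 via {0↦1, 1↦3, 2↦0}  →  V:4 E:3  edges: 1-p->3 2-r->0 2-r->1
final graph: no rule applies after step 2
NF edges: [(1, 3, 'p'), (2, 0, 'r'), (2, 1, 'r')]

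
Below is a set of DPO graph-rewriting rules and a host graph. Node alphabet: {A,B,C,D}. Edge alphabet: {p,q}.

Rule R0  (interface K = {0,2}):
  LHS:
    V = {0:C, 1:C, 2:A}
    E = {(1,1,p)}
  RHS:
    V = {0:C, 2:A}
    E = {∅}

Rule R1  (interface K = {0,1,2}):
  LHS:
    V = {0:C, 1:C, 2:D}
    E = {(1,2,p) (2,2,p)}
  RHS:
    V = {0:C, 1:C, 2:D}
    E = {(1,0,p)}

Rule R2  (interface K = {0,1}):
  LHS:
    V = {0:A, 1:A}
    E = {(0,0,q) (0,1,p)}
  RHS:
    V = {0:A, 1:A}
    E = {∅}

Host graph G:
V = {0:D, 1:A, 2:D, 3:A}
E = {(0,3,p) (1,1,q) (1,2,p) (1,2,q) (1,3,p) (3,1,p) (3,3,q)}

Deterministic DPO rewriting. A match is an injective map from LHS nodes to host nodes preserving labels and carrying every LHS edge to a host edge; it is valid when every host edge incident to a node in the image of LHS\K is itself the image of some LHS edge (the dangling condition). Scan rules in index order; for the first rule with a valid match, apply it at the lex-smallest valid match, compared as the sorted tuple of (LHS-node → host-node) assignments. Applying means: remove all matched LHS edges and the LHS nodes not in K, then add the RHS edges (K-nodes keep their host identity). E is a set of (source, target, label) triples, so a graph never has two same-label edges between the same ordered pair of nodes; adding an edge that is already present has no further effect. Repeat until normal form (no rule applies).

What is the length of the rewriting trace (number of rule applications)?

Answer: 2

Rewrite trace:
[0] host  ⇒  4 nodes, 7 edges  {0-p->3 1-q->1 1-p->2 1-q->2 1-p->3 3-p->1 3-q->3}
[1] R2 @ {0↦1, 1↦3}  ⇒  4 nodes, 5 edges  {0-p->3 1-p->2 1-q->2 3-p->1 3-q->3}
[2] R2 @ {0↦3, 1↦1}  ⇒  4 nodes, 3 edges  {0-p->3 1-p->2 1-q->2}
normal form: no rule applies after step 2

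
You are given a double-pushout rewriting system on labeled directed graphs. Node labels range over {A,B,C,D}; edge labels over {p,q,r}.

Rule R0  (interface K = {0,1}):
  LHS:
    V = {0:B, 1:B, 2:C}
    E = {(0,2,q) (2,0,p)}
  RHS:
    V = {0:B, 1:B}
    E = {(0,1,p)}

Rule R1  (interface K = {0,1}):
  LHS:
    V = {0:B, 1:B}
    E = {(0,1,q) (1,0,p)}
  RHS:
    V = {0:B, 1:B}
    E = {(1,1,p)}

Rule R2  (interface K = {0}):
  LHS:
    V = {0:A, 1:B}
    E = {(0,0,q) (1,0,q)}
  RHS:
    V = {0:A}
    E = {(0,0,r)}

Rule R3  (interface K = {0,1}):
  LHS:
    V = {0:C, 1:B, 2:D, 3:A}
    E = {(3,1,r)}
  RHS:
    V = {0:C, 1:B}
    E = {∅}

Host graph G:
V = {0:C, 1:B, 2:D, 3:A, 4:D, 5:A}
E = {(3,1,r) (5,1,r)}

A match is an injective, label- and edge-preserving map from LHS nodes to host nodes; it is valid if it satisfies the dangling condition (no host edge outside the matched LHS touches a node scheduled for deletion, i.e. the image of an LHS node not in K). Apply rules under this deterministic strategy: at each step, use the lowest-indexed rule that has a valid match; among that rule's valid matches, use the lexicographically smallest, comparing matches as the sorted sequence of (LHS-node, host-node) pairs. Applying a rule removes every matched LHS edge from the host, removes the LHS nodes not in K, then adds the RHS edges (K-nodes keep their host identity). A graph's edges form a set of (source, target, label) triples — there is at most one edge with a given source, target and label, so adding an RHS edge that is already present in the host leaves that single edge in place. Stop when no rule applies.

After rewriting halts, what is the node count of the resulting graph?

Answer: 2

Derivation:
start.  V:6 E:2  edges: 3-r->1 5-r->1
1. fire R3 via {0↦0, 1↦1, 2↦2, 3↦3}  →  V:4 E:1  edges: 5-r->1
2. fire R3 via {0↦0, 1↦1, 2↦4, 3↦5}  →  V:2 E:0  edges: ∅
normal form: no rule applies after step 2
NF nodes: {0:C, 1:B}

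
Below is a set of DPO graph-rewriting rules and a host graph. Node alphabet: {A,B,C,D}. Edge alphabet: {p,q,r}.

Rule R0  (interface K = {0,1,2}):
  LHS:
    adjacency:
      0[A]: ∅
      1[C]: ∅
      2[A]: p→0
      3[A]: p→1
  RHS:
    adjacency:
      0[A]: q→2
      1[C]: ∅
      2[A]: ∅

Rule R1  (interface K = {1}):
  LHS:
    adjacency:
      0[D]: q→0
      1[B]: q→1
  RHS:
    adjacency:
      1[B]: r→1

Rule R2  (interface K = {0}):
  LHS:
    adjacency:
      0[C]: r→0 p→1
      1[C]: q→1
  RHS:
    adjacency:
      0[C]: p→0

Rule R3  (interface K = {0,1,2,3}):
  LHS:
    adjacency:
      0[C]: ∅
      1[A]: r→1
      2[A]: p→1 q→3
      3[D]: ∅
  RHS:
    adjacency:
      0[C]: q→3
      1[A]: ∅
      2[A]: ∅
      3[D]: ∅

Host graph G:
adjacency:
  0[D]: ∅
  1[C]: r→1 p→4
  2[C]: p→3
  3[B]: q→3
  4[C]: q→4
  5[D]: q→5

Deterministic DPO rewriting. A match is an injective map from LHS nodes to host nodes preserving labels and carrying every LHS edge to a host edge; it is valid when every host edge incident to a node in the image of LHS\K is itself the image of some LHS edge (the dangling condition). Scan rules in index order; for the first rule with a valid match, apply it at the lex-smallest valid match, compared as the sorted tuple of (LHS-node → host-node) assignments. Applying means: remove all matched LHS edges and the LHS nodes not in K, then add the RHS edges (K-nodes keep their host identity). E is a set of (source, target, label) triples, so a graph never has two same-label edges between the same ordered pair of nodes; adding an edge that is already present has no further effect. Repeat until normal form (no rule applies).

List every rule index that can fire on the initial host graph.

R0: no valid match — LHS pattern not found
R1: 1 valid match — {0↦5, 1↦3}
R2: 1 valid match — {0↦1, 1↦4}
R3: no valid match — LHS pattern not found

Answer: [R1,R2]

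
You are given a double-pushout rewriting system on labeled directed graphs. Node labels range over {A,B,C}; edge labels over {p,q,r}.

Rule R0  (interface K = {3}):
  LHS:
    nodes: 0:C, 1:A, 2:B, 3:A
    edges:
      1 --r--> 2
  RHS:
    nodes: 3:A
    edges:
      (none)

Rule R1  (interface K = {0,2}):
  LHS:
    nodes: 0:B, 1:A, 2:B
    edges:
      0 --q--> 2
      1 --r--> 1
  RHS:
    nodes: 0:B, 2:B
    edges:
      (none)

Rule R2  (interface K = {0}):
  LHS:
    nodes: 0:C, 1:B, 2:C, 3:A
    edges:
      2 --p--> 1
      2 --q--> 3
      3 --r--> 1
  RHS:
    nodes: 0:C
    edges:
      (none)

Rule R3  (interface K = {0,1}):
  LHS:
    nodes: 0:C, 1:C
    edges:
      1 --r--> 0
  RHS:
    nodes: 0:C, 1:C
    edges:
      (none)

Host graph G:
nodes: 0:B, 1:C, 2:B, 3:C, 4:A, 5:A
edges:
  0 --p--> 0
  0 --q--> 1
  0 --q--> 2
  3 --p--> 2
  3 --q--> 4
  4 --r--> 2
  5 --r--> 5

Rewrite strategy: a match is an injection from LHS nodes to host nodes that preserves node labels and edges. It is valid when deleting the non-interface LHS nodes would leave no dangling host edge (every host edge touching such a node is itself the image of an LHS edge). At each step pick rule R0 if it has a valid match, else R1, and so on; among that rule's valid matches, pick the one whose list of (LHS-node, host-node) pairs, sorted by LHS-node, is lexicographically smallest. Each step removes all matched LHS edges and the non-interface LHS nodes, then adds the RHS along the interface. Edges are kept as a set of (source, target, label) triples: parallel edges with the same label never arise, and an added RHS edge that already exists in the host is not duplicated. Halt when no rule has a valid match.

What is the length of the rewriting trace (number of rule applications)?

[0] host  ⇒  6 nodes, 7 edges  {0-p->0 0-q->1 0-q->2 3-p->2 3-q->4 4-r->2 5-r->5}
[1] R1 @ {0↦0, 1↦5, 2↦2}  ⇒  5 nodes, 5 edges  {0-p->0 0-q->1 3-p->2 3-q->4 4-r->2}
[2] R2 @ {0↦1, 1↦2, 2↦3, 3↦4}  ⇒  2 nodes, 2 edges  {0-p->0 0-q->1}
final graph: no rule applies after step 2

Answer: 2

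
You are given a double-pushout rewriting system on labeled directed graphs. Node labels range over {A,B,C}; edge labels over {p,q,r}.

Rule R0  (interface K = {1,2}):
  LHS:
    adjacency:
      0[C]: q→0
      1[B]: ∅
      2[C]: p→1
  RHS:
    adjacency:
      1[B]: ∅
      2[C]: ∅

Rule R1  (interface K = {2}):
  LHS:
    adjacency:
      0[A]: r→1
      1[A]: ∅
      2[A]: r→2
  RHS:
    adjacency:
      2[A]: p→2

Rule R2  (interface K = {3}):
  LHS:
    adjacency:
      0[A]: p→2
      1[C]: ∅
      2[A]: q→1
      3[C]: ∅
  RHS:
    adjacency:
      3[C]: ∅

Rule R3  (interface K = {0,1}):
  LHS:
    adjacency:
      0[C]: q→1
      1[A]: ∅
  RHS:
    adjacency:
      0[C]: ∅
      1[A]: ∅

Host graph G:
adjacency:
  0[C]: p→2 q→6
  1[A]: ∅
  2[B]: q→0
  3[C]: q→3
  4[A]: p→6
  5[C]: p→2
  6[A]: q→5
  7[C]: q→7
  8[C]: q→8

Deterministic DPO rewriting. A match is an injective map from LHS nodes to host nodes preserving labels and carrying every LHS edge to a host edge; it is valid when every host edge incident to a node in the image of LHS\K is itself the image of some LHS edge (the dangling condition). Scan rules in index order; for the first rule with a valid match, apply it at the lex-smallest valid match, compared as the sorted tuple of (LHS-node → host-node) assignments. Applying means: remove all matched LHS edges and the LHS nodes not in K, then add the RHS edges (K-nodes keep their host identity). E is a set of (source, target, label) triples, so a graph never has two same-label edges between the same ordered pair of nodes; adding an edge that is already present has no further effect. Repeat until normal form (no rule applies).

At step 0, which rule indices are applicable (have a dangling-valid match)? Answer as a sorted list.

R0: 6 valid matches — {0↦3, 1↦2, 2↦0}, {0↦3, 1↦2, 2↦5}, {0↦7, 1↦2, 2↦0} (+3 more)
R1: no valid match — LHS pattern not found
R2: no valid match — 4 raw matches, all fail dangling condition
R3: 1 valid match — {0↦0, 1↦6}

Answer: [R0,R3]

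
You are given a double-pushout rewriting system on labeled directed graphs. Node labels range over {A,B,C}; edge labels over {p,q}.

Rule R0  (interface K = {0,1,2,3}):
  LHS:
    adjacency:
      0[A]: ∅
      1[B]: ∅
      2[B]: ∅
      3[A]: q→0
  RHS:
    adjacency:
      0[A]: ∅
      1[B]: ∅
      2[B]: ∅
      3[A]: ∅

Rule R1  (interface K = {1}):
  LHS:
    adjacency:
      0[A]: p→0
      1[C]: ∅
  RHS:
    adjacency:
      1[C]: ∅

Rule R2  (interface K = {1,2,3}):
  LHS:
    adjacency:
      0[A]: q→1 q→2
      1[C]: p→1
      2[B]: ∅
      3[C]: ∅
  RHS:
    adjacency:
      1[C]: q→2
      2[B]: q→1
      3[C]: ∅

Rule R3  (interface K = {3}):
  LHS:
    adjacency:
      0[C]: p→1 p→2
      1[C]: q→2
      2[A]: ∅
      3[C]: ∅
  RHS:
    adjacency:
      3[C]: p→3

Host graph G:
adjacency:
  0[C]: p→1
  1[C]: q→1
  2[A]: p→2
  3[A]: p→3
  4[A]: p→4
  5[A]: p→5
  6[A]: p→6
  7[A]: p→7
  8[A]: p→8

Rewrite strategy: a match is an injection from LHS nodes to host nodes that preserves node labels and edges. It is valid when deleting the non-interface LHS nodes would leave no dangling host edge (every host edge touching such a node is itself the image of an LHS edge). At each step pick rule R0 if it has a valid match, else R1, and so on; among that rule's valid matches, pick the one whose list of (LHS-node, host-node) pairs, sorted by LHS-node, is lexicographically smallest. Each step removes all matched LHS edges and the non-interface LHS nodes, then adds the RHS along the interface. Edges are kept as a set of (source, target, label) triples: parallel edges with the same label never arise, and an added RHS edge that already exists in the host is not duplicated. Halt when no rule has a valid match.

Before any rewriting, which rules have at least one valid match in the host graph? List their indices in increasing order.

R0: no valid match — LHS pattern not found
R1: 14 valid matches — {0↦2, 1↦0}, {0↦2, 1↦1}, {0↦3, 1↦0} (+11 more)
R2: no valid match — LHS pattern not found
R3: no valid match — LHS pattern not found

Answer: [R1]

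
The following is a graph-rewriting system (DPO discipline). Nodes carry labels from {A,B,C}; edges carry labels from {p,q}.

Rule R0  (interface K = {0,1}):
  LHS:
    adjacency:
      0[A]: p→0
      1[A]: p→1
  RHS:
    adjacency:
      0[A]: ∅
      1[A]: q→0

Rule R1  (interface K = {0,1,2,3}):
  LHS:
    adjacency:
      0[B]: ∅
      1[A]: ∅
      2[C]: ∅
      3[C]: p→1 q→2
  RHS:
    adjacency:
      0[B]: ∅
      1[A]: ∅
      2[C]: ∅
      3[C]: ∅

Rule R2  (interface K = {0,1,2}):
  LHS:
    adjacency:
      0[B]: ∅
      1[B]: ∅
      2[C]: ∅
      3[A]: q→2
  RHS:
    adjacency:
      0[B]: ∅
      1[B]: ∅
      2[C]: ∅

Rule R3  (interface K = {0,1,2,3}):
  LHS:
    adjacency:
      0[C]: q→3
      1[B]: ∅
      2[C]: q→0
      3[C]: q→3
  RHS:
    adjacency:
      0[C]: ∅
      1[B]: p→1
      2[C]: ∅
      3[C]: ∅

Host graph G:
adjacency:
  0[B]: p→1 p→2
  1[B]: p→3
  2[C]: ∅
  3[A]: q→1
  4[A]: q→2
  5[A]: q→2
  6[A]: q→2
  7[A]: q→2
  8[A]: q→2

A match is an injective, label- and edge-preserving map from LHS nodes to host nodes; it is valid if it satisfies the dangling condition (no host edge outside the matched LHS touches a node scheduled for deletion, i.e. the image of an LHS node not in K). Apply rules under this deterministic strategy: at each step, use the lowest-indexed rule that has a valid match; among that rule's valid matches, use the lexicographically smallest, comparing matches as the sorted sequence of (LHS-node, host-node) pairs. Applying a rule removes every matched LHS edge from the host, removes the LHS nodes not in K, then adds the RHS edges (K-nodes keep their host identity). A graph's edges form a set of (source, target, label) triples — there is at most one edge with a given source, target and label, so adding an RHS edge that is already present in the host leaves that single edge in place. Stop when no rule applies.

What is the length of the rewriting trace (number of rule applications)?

initial: |V|=9 |E|=9  E = 0-p->1 0-p->2 1-p->3 3-q->1 4-q->2 5-q->2 6-q->2 7-q->2 8-q->2
step 1: apply R2 at {0↦0, 1↦1, 2↦2, 3↦4}  → |V|=8 |E|=8  E = 0-p->1 0-p->2 1-p->3 3-q->1 5-q->2 6-q->2 7-q->2 8-q->2
step 2: apply R2 at {0↦0, 1↦1, 2↦2, 3↦5}  → |V|=7 |E|=7  E = 0-p->1 0-p->2 1-p->3 3-q->1 6-q->2 7-q->2 8-q->2
step 3: apply R2 at {0↦0, 1↦1, 2↦2, 3↦6}  → |V|=6 |E|=6  E = 0-p->1 0-p->2 1-p->3 3-q->1 7-q->2 8-q->2
step 4: apply R2 at {0↦0, 1↦1, 2↦2, 3↦7}  → |V|=5 |E|=5  E = 0-p->1 0-p->2 1-p->3 3-q->1 8-q->2
step 5: apply R2 at {0↦0, 1↦1, 2↦2, 3↦8}  → |V|=4 |E|=4  E = 0-p->1 0-p->2 1-p->3 3-q->1
normal form: no rule applies after step 5

Answer: 5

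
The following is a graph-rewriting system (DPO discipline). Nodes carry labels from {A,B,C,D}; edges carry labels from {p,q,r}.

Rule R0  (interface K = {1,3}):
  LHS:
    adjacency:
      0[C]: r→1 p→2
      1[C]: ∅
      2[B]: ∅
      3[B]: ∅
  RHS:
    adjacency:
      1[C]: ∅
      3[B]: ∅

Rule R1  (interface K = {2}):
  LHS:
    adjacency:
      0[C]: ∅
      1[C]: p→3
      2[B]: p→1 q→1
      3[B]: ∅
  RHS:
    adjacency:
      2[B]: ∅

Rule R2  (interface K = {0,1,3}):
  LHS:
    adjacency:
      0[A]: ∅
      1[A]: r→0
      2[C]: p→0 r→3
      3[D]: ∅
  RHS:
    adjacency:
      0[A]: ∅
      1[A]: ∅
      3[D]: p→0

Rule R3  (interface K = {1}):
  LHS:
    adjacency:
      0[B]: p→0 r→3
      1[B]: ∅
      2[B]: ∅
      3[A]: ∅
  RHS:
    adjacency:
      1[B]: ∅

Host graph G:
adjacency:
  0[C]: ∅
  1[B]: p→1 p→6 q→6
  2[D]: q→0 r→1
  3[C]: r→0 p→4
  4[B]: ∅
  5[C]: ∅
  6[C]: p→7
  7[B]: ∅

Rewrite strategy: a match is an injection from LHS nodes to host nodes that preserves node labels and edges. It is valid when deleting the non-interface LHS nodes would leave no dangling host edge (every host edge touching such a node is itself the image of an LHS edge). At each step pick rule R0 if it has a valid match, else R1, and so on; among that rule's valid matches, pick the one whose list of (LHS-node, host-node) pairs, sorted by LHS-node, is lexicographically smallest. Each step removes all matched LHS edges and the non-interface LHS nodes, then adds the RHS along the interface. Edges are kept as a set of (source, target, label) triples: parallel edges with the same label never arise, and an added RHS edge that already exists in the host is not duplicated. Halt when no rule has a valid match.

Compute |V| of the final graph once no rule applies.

Answer: 3

Steps:
initial: |V|=8 |E|=8  E = 1-p->1 1-p->6 1-q->6 2-q->0 2-r->1 3-r->0 3-p->4 6-p->7
step 1: apply R0 at {0↦3, 1↦0, 2↦4, 3↦1}  → |V|=6 |E|=6  E = 1-p->1 1-p->6 1-q->6 2-q->0 2-r->1 6-p->7
step 2: apply R1 at {0↦5, 1↦6, 2↦1, 3↦7}  → |V|=3 |E|=3  E = 1-p->1 2-q->0 2-r->1
normal form: no rule applies after step 2
NF nodes: {0:C, 1:B, 2:D}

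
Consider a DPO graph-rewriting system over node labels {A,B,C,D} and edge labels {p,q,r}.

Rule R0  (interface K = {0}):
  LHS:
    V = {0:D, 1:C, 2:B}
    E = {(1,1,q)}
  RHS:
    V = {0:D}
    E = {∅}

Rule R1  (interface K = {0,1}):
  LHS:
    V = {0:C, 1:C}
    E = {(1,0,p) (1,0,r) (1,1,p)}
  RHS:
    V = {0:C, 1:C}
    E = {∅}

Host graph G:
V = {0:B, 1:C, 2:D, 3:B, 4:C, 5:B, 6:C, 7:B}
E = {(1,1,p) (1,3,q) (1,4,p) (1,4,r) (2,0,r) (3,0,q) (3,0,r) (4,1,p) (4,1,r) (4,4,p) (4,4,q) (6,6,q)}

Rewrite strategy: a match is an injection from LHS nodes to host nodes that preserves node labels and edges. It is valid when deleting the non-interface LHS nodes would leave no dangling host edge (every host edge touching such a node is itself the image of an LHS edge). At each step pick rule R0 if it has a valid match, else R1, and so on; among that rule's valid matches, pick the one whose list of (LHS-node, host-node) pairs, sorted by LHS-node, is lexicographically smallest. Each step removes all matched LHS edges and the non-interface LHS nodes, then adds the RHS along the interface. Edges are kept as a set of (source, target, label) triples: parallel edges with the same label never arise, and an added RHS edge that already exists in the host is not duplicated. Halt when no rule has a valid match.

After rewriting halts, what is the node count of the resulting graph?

initial: |V|=8 |E|=12  E = 1-p->1 1-q->3 1-p->4 1-r->4 2-r->0 3-q->0 3-r->0 4-p->1 4-r->1 4-p->4 4-q->4 6-q->6
step 1: apply R0 at {0↦2, 1↦6, 2↦5}  → |V|=6 |E|=11  E = 1-p->1 1-q->3 1-p->4 1-r->4 2-r->0 3-q->0 3-r->0 4-p->1 4-r->1 4-p->4 4-q->4
step 2: apply R1 at {0↦1, 1↦4}  → |V|=6 |E|=8  E = 1-p->1 1-q->3 1-p->4 1-r->4 2-r->0 3-q->0 3-r->0 4-q->4
step 3: apply R1 at {0↦4, 1↦1}  → |V|=6 |E|=5  E = 1-q->3 2-r->0 3-q->0 3-r->0 4-q->4
step 4: apply R0 at {0↦2, 1↦4, 2↦7}  → |V|=4 |E|=4  E = 1-q->3 2-r->0 3-q->0 3-r->0
normal form: no rule applies after step 4
NF nodes: {0:B, 1:C, 2:D, 3:B}

Answer: 4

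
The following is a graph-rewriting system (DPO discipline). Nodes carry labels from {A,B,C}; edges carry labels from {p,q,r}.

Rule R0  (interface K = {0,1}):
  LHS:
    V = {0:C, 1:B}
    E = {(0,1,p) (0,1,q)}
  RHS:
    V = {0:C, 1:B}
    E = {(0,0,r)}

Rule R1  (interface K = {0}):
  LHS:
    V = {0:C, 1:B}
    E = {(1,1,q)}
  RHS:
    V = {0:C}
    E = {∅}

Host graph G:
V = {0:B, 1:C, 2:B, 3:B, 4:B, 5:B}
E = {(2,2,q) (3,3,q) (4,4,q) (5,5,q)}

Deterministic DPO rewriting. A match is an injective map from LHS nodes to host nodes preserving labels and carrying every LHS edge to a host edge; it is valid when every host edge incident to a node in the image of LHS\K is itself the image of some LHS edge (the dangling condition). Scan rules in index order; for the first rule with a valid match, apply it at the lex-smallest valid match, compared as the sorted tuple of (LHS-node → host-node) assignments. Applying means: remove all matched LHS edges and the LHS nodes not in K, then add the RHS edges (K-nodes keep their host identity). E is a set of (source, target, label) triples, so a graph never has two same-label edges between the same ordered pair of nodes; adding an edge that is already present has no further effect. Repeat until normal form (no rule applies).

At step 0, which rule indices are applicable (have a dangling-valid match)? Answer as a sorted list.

R0: no valid match — LHS pattern not found
R1: 4 valid matches — {0↦1, 1↦2}, {0↦1, 1↦3}, {0↦1, 1↦4} (+1 more)

Answer: [R1]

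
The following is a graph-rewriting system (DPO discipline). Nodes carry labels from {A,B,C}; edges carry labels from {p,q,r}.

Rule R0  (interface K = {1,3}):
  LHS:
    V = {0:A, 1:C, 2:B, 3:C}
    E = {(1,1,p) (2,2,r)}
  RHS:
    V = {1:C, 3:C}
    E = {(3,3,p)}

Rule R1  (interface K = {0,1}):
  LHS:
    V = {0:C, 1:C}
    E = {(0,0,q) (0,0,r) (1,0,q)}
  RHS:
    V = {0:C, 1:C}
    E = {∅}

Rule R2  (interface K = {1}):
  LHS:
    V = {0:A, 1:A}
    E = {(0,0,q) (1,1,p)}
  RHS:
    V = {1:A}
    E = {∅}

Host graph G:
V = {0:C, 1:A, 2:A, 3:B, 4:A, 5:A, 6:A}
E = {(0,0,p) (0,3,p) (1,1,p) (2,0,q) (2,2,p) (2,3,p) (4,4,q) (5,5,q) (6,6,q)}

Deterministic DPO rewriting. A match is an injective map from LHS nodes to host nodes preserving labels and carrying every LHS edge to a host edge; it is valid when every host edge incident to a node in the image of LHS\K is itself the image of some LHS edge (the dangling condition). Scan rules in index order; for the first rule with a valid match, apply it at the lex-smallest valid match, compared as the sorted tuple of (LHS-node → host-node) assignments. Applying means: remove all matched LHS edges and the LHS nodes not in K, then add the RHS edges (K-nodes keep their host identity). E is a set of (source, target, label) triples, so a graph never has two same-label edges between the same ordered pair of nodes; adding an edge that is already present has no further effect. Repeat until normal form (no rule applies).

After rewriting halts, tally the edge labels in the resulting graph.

[0] host  ⇒  7 nodes, 9 edges  {0-p->0 0-p->3 1-p->1 2-q->0 2-p->2 2-p->3 4-q->4 5-q->5 6-q->6}
[1] R2 @ {0↦4, 1↦1}  ⇒  6 nodes, 7 edges  {0-p->0 0-p->3 2-q->0 2-p->2 2-p->3 5-q->5 6-q->6}
[2] R2 @ {0↦5, 1↦2}  ⇒  5 nodes, 5 edges  {0-p->0 0-p->3 2-q->0 2-p->3 6-q->6}
final graph: no rule applies after step 2
NF edges: [(0, 0, 'p'), (0, 3, 'p'), (2, 0, 'q'), (2, 3, 'p'), (6, 6, 'q')]

Answer: p:3 q:2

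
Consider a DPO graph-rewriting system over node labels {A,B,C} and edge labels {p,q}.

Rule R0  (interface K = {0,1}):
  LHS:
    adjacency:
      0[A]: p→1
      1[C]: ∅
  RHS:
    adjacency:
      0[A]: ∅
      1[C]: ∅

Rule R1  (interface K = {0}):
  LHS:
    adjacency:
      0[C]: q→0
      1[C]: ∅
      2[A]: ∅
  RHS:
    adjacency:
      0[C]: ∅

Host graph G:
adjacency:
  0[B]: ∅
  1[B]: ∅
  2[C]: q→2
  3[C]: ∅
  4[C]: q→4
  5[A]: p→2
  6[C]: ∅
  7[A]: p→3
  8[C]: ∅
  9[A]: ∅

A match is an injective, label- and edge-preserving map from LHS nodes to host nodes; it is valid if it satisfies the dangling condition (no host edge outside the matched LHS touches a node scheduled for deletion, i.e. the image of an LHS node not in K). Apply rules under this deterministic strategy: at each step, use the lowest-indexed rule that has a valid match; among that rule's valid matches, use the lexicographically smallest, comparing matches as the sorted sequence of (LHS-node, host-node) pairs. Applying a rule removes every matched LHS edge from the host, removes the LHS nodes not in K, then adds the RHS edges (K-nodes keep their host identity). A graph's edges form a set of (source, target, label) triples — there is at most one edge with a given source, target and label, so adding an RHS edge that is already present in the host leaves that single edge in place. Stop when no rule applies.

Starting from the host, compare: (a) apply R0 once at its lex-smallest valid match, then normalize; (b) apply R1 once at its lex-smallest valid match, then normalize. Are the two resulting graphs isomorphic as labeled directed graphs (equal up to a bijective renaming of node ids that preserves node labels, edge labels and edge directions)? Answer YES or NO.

branch R0-first: apply at {0↦5, 1↦2} → |E|=3, then 3 more step(s) → NF |V|=6 |E|=0 V={0:B, 1:B, 4:C, 6:C, 8:C, 9:A} E=∅
branch R1-first: apply at {0↦2, 1↦6, 2↦9} → |E|=3, then 3 more step(s) → NF |V|=6 |E|=0 V={0:B, 1:B, 3:C, 4:C, 7:A, 8:C} E=∅
graphs isomorphic (equal up to label-preserving node renaming)

Answer: YES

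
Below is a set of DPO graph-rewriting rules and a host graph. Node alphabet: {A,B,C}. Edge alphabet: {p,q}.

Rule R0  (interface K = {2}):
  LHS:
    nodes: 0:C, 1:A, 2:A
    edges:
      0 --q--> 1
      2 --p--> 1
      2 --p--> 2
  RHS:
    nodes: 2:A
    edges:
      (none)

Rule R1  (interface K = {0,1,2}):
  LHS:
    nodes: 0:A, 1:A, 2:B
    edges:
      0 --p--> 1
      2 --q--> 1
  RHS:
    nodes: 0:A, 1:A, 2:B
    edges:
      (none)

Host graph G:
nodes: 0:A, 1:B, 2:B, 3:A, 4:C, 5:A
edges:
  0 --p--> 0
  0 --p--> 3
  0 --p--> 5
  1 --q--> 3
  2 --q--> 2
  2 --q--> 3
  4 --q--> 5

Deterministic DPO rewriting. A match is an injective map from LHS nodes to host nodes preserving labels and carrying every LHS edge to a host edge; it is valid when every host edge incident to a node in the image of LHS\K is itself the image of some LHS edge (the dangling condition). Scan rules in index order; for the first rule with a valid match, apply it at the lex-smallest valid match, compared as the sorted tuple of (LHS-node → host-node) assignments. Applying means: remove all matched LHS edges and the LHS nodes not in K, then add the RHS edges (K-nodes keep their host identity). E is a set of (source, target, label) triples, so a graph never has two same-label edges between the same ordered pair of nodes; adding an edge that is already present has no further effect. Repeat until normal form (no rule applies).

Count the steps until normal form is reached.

Answer: 2

Rewrite trace:
initial: |V|=6 |E|=7  E = 0-p->0 0-p->3 0-p->5 1-q->3 2-q->2 2-q->3 4-q->5
step 1: apply R0 at {0↦4, 1↦5, 2↦0}  → |V|=4 |E|=4  E = 0-p->3 1-q->3 2-q->2 2-q->3
step 2: apply R1 at {0↦0, 1↦3, 2↦1}  → |V|=4 |E|=2  E = 2-q->2 2-q->3
halt: no rule applies after step 2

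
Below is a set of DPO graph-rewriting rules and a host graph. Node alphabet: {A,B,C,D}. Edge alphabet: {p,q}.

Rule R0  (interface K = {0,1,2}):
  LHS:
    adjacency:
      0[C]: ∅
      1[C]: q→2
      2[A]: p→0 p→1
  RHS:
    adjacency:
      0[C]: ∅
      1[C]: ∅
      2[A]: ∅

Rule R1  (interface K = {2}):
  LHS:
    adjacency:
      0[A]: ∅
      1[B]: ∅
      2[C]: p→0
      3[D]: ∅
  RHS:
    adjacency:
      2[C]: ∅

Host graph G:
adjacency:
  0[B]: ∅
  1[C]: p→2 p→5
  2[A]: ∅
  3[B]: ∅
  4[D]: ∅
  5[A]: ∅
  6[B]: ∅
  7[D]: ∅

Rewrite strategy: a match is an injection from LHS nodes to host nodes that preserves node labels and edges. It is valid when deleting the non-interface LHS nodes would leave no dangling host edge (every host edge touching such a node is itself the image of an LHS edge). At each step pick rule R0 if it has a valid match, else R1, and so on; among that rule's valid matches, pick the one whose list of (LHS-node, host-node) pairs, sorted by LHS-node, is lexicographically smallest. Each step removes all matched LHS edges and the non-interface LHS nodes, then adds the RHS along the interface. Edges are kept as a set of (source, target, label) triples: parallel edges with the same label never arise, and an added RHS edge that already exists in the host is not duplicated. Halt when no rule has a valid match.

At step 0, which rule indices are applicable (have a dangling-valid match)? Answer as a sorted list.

Answer: [R1]

Derivation:
R0: no valid match — LHS pattern not found
R1: 12 valid matches — {0↦2, 1↦0, 2↦1, 3↦4}, {0↦2, 1↦0, 2↦1, 3↦7}, {0↦2, 1↦3, 2↦1, 3↦4} (+9 more)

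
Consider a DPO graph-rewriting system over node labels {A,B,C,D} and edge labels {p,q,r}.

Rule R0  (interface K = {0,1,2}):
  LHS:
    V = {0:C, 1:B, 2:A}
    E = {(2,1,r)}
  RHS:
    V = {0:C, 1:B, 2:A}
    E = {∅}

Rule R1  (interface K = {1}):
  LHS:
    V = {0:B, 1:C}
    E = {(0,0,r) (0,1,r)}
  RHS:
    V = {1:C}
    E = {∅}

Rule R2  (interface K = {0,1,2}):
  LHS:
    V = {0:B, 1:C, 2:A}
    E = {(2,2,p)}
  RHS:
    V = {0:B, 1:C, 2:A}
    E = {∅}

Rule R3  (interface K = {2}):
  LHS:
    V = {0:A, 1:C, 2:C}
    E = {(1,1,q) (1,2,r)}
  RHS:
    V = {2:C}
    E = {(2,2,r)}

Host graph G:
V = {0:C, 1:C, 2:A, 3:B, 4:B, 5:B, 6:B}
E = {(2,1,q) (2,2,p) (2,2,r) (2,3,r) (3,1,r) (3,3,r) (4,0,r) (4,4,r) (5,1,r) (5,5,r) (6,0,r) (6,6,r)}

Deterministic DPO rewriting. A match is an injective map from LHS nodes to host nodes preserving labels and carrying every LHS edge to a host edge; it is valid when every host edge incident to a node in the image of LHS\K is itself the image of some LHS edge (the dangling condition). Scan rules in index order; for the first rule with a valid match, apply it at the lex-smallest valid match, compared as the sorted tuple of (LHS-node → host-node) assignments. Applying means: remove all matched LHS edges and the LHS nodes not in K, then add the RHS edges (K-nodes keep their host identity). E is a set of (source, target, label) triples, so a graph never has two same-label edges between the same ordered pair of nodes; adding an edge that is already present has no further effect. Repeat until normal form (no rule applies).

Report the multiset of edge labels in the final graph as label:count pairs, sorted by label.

[0] host  ⇒  7 nodes, 12 edges  {2-q->1 2-p->2 2-r->2 2-r->3 3-r->1 3-r->3 4-r->0 4-r->4 5-r->1 5-r->5 6-r->0 6-r->6}
[1] R0 @ {0↦0, 1↦3, 2↦2}  ⇒  7 nodes, 11 edges  {2-q->1 2-p->2 2-r->2 3-r->1 3-r->3 4-r->0 4-r->4 5-r->1 5-r->5 6-r->0 6-r->6}
[2] R1 @ {0↦3, 1↦1}  ⇒  6 nodes, 9 edges  {2-q->1 2-p->2 2-r->2 4-r->0 4-r->4 5-r->1 5-r->5 6-r->0 6-r->6}
[3] R1 @ {0↦4, 1↦0}  ⇒  5 nodes, 7 edges  {2-q->1 2-p->2 2-r->2 5-r->1 5-r->5 6-r->0 6-r->6}
[4] R1 @ {0↦5, 1↦1}  ⇒  4 nodes, 5 edges  {2-q->1 2-p->2 2-r->2 6-r->0 6-r->6}
[5] R1 @ {0↦6, 1↦0}  ⇒  3 nodes, 3 edges  {2-q->1 2-p->2 2-r->2}
normal form: no rule applies after step 5
NF edges: [(2, 1, 'q'), (2, 2, 'p'), (2, 2, 'r')]

Answer: p:1 q:1 r:1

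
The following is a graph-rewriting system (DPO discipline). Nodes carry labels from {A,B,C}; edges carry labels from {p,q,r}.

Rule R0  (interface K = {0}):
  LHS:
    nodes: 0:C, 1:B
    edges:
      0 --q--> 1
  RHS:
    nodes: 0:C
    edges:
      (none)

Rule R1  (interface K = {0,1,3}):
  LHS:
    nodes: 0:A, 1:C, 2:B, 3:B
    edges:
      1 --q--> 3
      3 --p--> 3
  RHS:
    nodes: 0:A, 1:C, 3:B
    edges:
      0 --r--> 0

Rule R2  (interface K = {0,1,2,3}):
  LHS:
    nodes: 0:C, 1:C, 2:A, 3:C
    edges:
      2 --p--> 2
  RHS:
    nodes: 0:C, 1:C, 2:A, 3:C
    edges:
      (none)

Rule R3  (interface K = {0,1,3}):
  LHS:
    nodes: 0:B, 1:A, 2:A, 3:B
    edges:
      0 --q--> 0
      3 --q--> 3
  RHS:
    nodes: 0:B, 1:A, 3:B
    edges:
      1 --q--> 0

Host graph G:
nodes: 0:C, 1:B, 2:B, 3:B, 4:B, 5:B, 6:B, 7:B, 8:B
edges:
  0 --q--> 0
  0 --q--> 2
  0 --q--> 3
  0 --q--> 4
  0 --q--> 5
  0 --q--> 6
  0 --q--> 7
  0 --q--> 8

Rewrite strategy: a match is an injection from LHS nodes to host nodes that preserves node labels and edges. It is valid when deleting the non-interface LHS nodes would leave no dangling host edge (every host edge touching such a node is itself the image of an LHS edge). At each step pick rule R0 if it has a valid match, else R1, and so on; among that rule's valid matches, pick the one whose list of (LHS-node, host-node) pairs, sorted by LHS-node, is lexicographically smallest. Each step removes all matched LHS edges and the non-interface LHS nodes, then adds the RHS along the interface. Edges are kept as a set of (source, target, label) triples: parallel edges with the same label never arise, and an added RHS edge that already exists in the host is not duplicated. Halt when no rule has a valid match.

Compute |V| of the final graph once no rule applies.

Answer: 2

Rewrite trace:
[0] host  ⇒  9 nodes, 8 edges  {0-q->0 0-q->2 0-q->3 0-q->4 0-q->5 0-q->6 0-q->7 0-q->8}
[1] R0 @ {0↦0, 1↦2}  ⇒  8 nodes, 7 edges  {0-q->0 0-q->3 0-q->4 0-q->5 0-q->6 0-q->7 0-q->8}
[2] R0 @ {0↦0, 1↦3}  ⇒  7 nodes, 6 edges  {0-q->0 0-q->4 0-q->5 0-q->6 0-q->7 0-q->8}
[3] R0 @ {0↦0, 1↦4}  ⇒  6 nodes, 5 edges  {0-q->0 0-q->5 0-q->6 0-q->7 0-q->8}
[4] R0 @ {0↦0, 1↦5}  ⇒  5 nodes, 4 edges  {0-q->0 0-q->6 0-q->7 0-q->8}
[5] R0 @ {0↦0, 1↦6}  ⇒  4 nodes, 3 edges  {0-q->0 0-q->7 0-q->8}
[6] R0 @ {0↦0, 1↦7}  ⇒  3 nodes, 2 edges  {0-q->0 0-q->8}
[7] R0 @ {0↦0, 1↦8}  ⇒  2 nodes, 1 edges  {0-q->0}
halt: no rule applies after step 7
NF nodes: {0:C, 1:B}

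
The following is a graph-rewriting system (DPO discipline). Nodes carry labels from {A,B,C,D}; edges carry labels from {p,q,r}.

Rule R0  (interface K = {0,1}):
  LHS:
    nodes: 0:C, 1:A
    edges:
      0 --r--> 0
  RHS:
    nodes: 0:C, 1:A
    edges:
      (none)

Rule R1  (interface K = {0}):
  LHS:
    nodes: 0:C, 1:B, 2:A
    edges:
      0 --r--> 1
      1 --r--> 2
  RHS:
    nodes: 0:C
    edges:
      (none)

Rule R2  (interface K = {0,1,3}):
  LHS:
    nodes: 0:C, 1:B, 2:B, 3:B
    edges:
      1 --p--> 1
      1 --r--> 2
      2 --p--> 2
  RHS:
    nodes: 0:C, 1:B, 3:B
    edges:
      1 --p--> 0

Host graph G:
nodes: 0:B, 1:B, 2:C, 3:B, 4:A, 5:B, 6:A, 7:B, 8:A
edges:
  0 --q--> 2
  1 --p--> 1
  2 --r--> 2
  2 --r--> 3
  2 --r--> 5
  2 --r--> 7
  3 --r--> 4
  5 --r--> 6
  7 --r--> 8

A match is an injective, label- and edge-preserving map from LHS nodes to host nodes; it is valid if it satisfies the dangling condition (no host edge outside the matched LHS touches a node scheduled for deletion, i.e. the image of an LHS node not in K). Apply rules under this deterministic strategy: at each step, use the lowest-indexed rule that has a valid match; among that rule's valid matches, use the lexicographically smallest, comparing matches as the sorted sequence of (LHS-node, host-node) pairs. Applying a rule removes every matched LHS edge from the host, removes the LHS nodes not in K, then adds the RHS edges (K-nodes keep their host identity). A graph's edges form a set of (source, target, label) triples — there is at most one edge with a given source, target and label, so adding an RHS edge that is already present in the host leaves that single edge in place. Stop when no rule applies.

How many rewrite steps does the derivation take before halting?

Answer: 4

Rewrite trace:
start.  V:9 E:9  edges: 0-q->2 1-p->1 2-r->2 2-r->3 2-r->5 2-r->7 3-r->4 5-r->6 7-r->8
1. fire R0 via {0↦2, 1↦4}  →  V:9 E:8  edges: 0-q->2 1-p->1 2-r->3 2-r->5 2-r->7 3-r->4 5-r->6 7-r->8
2. fire R1 via {0↦2, 1↦3, 2↦4}  →  V:7 E:6  edges: 0-q->2 1-p->1 2-r->5 2-r->7 5-r->6 7-r->8
3. fire R1 via {0↦2, 1↦5, 2↦6}  →  V:5 E:4  edges: 0-q->2 1-p->1 2-r->7 7-r->8
4. fire R1 via {0↦2, 1↦7, 2↦8}  →  V:3 E:2  edges: 0-q->2 1-p->1
normal form: no rule applies after step 4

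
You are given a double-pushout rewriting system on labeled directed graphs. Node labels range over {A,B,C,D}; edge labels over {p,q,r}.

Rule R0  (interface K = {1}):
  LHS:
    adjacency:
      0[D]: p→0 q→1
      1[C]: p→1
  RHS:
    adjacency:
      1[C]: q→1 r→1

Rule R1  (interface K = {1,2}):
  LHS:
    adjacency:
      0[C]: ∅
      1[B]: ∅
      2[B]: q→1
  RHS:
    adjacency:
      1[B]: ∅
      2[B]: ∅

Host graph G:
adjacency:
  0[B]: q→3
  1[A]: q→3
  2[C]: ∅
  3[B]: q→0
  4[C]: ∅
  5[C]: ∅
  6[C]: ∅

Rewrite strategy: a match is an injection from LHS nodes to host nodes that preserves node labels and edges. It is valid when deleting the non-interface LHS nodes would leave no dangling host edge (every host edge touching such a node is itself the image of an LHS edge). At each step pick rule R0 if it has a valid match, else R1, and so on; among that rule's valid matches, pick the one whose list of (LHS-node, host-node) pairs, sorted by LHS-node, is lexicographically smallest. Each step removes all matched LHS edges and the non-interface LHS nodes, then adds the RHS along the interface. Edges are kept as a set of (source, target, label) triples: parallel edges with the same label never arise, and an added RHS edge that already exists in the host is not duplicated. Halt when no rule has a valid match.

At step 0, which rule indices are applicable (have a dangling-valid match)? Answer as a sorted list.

Answer: [R1]

Rewrite trace:
R0: no valid match — LHS pattern not found
R1: 8 valid matches — {0↦2, 1↦0, 2↦3}, {0↦2, 1↦3, 2↦0}, {0↦4, 1↦0, 2↦3} (+5 more)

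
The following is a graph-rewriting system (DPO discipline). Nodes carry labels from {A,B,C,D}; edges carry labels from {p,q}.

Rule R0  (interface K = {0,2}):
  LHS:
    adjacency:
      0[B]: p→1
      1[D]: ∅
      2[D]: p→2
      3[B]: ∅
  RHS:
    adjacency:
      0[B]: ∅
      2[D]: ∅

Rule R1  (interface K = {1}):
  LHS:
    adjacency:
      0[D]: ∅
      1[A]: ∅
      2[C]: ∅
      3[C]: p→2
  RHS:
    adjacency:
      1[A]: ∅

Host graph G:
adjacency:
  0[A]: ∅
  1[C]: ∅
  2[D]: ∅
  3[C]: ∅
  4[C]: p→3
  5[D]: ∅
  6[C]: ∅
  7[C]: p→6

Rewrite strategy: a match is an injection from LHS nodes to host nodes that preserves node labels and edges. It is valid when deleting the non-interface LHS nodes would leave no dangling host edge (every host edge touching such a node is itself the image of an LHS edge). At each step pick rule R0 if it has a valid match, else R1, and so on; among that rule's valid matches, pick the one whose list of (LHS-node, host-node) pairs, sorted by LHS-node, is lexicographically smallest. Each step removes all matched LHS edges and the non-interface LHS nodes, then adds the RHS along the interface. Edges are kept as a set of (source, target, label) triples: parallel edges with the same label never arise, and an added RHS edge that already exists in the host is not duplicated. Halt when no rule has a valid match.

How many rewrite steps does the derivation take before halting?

Answer: 2

Steps:
initial: |V|=8 |E|=2  E = 4-p->3 7-p->6
step 1: apply R1 at {0↦2, 1↦0, 2↦3, 3↦4}  → |V|=5 |E|=1  E = 7-p->6
step 2: apply R1 at {0↦5, 1↦0, 2↦6, 3↦7}  → |V|=2 |E|=0  E = ∅
final graph: no rule applies after step 2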